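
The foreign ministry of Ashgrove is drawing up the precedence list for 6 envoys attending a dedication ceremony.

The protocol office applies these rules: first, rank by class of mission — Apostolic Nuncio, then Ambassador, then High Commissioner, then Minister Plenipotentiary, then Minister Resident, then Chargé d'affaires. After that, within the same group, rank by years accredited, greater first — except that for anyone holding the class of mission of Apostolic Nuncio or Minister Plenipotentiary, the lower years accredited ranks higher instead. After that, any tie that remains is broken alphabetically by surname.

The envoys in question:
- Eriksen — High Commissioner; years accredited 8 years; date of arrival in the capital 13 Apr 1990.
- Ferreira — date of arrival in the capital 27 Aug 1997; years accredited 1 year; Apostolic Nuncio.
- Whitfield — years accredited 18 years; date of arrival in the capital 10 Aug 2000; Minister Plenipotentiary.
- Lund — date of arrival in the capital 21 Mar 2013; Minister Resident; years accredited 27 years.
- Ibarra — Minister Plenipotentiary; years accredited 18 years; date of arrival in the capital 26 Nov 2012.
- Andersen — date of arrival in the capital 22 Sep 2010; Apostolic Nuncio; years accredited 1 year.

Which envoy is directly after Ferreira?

Eriksen

By class of mission: Andersen and Ferreira (Apostolic Nuncio); then Eriksen (High Commissioner); then Ibarra and Whitfield (Minister Plenipotentiary); then Lund (Minister Resident).
Andersen and Ferreira both have years accredited 1 year, so the next rule applies.
Among Andersen and Ferreira, alphabetically by surname: Andersen before Ferreira.
Ibarra and Whitfield both have years accredited 18 years, so the next rule applies.
Among Ibarra and Whitfield, alphabetically by surname: Ibarra before Whitfield.
Order: Andersen, Ferreira, Eriksen, Ibarra, Whitfield, Lund.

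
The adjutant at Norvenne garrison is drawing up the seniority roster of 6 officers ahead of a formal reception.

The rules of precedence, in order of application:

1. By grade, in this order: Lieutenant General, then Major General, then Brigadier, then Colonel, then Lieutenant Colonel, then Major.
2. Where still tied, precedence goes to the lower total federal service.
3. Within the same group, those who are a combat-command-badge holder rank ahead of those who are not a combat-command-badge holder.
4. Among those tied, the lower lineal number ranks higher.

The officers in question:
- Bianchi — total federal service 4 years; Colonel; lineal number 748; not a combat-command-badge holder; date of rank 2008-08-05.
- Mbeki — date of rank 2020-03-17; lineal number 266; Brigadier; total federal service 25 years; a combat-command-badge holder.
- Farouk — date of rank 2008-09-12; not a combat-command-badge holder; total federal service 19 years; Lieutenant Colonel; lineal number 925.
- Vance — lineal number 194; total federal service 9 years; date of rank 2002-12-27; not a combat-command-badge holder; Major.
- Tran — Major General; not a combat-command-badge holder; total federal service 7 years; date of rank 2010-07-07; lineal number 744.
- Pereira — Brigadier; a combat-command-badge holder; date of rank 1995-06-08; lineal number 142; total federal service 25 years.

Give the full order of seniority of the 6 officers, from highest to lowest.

Tran, Pereira, Mbeki, Bianchi, Farouk, Vance

By grade: Tran (Major General); then Pereira and Mbeki (Brigadier); then Bianchi (Colonel); then Farouk (Lieutenant Colonel); then Vance (Major).
Pereira and Mbeki both have total federal service 25 years, so the next rule applies.
Pereira and Mbeki are each a combat-command-badge holder, so the next rule applies.
Among Pereira and Mbeki, by lineal number (lower first): Pereira (142) before Mbeki (266).
Full order: Tran, Pereira, Mbeki, Bianchi, Farouk, Vance.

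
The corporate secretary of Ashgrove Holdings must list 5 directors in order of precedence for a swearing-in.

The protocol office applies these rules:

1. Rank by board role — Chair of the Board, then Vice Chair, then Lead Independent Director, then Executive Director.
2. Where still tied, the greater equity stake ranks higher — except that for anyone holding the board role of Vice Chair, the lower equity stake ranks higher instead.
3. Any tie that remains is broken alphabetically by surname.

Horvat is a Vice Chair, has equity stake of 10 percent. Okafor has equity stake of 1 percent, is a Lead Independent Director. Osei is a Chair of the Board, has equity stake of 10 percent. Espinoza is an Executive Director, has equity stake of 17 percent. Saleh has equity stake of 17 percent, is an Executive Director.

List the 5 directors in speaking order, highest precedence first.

Osei, Horvat, Okafor, Espinoza, Saleh

By board role: Osei (Chair of the Board); then Horvat (Vice Chair); then Okafor (Lead Independent Director); then Espinoza and Saleh (Executive Director).
Espinoza and Saleh both have equity stake 17 percent, so the next rule applies.
Among Espinoza and Saleh, alphabetically by surname: Espinoza before Saleh.
Full order: Osei, Horvat, Okafor, Espinoza, Saleh.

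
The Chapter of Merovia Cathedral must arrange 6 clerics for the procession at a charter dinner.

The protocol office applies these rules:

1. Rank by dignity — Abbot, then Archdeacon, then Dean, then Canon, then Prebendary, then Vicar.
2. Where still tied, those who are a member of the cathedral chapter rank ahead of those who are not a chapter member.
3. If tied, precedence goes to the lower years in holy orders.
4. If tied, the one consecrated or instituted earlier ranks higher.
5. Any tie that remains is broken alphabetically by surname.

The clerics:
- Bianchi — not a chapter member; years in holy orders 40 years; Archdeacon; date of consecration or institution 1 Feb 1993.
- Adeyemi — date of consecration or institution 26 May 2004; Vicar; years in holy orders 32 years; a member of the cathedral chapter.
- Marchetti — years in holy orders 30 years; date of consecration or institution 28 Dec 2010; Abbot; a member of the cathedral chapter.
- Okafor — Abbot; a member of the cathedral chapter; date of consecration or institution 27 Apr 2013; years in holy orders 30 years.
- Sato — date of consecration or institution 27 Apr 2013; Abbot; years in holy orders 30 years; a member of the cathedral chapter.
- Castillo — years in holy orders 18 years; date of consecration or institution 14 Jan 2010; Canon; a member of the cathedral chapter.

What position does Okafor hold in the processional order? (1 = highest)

2

By dignity: Marchetti, Okafor and Sato (Abbot); then Bianchi (Archdeacon); then Castillo (Canon); then Adeyemi (Vicar).
Marchetti, Okafor and Sato are each a member of the cathedral chapter, so the next rule applies.
Marchetti, Okafor and Sato all have years in holy orders 30 years, so the next rule applies.
Among Marchetti, Okafor and Sato, by date of consecration or institution (earlier first): Marchetti (28 Dec 2010) before Okafor and Sato (27 Apr 2013).
Among Okafor and Sato, alphabetically by surname: Okafor before Sato.
Order: Marchetti, Okafor, Sato, Bianchi, Castillo, Adeyemi. So position 2.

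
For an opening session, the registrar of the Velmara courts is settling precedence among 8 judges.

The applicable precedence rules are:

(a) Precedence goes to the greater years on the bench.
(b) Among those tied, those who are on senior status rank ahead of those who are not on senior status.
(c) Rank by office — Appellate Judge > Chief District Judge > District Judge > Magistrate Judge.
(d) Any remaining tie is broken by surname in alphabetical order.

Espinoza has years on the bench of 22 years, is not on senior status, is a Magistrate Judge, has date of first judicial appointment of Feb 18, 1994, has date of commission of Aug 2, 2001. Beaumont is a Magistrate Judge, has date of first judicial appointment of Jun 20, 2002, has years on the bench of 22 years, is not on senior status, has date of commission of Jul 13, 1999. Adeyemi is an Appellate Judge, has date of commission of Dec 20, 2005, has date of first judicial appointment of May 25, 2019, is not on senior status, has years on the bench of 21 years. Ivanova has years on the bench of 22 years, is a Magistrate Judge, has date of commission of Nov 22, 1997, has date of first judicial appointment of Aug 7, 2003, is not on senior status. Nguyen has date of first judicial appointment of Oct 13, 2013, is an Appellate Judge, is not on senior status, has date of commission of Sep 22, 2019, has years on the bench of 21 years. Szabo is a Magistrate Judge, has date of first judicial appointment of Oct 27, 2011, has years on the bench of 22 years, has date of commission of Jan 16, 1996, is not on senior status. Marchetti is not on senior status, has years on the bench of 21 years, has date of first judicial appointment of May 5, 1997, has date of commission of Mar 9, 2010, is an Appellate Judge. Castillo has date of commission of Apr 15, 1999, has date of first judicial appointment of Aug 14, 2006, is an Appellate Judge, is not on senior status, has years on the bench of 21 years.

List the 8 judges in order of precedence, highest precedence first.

Beaumont, Espinoza, Ivanova, Szabo, Adeyemi, Castillo, Marchetti, Nguyen

By years on the bench (higher first): Beaumont, Espinoza, Ivanova and Szabo (each 22 years); then Adeyemi, Castillo, Marchetti and Nguyen (each 21 years).
Beaumont, Espinoza, Ivanova and Szabo are each not on senior status, so the next rule applies.
Beaumont, Espinoza, Ivanova and Szabo are each Magistrate Judge, so the next rule applies.
Among Beaumont, Espinoza, Ivanova and Szabo, alphabetically by surname: Beaumont before Espinoza before Ivanova before Szabo.
Adeyemi, Castillo, Marchetti and Nguyen are each not on senior status, so the next rule applies.
Adeyemi, Castillo, Marchetti and Nguyen are each Appellate Judge, so the next rule applies.
Among Adeyemi, Castillo, Marchetti and Nguyen, alphabetically by surname: Adeyemi before Castillo before Marchetti before Nguyen.
Full order: Beaumont, Espinoza, Ivanova, Szabo, Adeyemi, Castillo, Marchetti, Nguyen.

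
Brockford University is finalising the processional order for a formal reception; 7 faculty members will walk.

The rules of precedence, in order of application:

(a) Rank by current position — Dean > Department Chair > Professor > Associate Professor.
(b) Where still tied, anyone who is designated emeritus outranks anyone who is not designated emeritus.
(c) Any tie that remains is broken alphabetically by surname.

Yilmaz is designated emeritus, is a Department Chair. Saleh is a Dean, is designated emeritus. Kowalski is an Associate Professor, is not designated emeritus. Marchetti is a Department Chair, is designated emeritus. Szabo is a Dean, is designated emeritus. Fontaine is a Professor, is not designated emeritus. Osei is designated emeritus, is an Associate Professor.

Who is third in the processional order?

By current position: Saleh and Szabo (Dean); then Marchetti and Yilmaz (Department Chair); then Fontaine (Professor); then Osei and Kowalski (Associate Professor).
Saleh and Szabo are each designated emeritus, so the next rule applies.
Among Saleh and Szabo, alphabetically by surname: Saleh before Szabo.
Marchetti and Yilmaz are each designated emeritus, so the next rule applies.
Among Marchetti and Yilmaz, alphabetically by surname: Marchetti before Yilmaz.
Among Osei and Kowalski, designated emeritus before not designated emeritus: Osei (designated emeritus) before Kowalski (not designated emeritus).
Order: Saleh, Szabo, Marchetti, Yilmaz, Fontaine, Osei, Kowalski.

Marchetti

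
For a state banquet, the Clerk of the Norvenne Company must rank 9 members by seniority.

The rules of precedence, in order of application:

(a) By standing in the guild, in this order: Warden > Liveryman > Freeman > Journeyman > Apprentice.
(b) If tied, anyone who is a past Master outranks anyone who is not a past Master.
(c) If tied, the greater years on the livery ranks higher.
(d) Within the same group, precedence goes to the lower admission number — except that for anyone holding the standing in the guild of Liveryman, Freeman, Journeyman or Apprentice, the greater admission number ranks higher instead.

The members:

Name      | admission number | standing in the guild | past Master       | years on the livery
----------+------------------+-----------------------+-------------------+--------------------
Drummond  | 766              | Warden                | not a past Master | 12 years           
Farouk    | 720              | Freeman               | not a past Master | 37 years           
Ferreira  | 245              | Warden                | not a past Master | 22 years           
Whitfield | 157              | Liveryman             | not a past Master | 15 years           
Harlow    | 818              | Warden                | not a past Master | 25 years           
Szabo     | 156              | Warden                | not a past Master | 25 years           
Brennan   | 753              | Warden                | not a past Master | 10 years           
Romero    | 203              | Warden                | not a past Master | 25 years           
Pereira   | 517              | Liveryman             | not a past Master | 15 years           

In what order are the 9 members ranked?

Szabo, Romero, Harlow, Ferreira, Drummond, Brennan, Pereira, Whitfield, Farouk

By standing in the guild: Szabo, Romero, Harlow, Ferreira, Drummond and Brennan (Warden); then Pereira and Whitfield (Liveryman); then Farouk (Freeman).
Szabo, Romero, Harlow, Ferreira, Drummond and Brennan are each not a past Master, so the next rule applies.
Among Szabo, Romero, Harlow, Ferreira, Drummond and Brennan, by years on the livery (higher first): Szabo, Romero and Harlow (25 years) before Ferreira (22 years) before Drummond (12 years) before Brennan (10 years).
Among Szabo, Romero and Harlow, by admission number (lower first): Szabo (156) before Romero (203) before Harlow (818).
Pereira and Whitfield are each not a past Master, so the next rule applies.
Pereira and Whitfield both have years on the livery 15 years, so the next rule applies.
Among Pereira and Whitfield, by admission number (higher first) (reversed rule for this group): Pereira (517) before Whitfield (157).
Full order: Szabo, Romero, Harlow, Ferreira, Drummond, Brennan, Pereira, Whitfield, Farouk.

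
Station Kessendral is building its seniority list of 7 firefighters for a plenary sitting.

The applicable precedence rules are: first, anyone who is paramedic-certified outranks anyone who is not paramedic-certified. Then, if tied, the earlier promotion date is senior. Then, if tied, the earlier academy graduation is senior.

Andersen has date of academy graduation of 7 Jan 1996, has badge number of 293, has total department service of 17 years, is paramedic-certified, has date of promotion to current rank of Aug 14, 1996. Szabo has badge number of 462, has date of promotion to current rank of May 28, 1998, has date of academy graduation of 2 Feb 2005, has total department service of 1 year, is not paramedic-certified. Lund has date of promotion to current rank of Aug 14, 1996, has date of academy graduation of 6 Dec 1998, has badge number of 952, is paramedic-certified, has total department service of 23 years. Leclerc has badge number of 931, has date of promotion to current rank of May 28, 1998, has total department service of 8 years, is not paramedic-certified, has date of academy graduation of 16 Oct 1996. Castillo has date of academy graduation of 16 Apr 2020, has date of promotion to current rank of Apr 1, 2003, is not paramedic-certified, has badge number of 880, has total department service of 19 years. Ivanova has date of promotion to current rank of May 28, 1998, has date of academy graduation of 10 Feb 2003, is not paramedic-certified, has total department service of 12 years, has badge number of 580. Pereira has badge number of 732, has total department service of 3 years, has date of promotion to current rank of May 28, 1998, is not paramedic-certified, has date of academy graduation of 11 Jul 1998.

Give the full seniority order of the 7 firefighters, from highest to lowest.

By the first rule: Andersen and Lund (both paramedic-certified); then Leclerc, Pereira, Ivanova, Szabo and Castillo (each not paramedic-certified).
Andersen and Lund both have date of promotion to current rank Aug 14, 1996, so the next rule applies.
Among Andersen and Lund, by date of academy graduation (earlier first): Andersen (7 Jan 1996) before Lund (6 Dec 1998).
Among Leclerc, Pereira, Ivanova, Szabo and Castillo, by date of promotion to current rank (earlier first): Leclerc, Pereira, Ivanova and Szabo (May 28, 1998) before Castillo (Apr 1, 2003).
Among Leclerc, Pereira, Ivanova and Szabo, by date of academy graduation (earlier first): Leclerc (16 Oct 1996) before Pereira (11 Jul 1998) before Ivanova (10 Feb 2003) before Szabo (2 Feb 2005).
Full order: Andersen, Lund, Leclerc, Pereira, Ivanova, Szabo, Castillo.

Andersen, Lund, Leclerc, Pereira, Ivanova, Szabo, Castillo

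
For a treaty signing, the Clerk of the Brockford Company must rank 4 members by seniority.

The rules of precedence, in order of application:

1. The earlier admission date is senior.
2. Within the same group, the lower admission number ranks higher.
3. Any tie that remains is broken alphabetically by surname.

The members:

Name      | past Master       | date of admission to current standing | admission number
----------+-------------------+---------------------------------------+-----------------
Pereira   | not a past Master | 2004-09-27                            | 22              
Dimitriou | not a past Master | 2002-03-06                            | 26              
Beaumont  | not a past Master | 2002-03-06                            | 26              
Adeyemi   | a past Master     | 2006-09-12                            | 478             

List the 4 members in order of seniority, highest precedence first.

By date of admission to current standing (earlier first): Beaumont and Dimitriou (both 2002-03-06); then Pereira (2004-09-27); then Adeyemi (2006-09-12).
Beaumont and Dimitriou both have admission number 26, so the next rule applies.
Among Beaumont and Dimitriou, alphabetically by surname: Beaumont before Dimitriou.
Full order: Beaumont, Dimitriou, Pereira, Adeyemi.

Beaumont, Dimitriou, Pereira, Adeyemi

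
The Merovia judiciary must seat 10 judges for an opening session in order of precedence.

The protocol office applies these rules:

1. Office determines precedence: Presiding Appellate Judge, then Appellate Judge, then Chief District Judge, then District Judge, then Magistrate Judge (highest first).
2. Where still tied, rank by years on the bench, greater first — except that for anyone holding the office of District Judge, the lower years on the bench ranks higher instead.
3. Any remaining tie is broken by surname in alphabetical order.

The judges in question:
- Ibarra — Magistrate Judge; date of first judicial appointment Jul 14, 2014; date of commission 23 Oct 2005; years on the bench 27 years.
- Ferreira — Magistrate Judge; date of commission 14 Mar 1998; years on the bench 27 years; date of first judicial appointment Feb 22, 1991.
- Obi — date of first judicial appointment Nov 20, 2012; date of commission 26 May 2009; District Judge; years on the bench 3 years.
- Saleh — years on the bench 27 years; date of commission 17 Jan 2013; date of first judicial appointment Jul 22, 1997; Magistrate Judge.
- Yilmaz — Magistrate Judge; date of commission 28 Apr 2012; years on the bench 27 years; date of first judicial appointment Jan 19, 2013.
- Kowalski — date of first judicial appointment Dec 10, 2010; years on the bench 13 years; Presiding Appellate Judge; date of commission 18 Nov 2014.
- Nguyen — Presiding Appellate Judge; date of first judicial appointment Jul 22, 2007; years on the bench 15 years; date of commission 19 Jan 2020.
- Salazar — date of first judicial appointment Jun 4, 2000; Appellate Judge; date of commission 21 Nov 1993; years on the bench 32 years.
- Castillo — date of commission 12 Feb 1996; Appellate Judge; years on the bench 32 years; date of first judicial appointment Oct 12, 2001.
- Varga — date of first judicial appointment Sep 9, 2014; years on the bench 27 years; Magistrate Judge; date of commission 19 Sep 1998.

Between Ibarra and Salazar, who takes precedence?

Salazar

By office: Nguyen and Kowalski (Presiding Appellate Judge); then Castillo and Salazar (Appellate Judge); then Obi (District Judge); then Ferreira, Ibarra, Saleh, Varga and Yilmaz (Magistrate Judge).
Among Nguyen and Kowalski, by years on the bench (higher first): Nguyen (15 years) before Kowalski (13 years).
Castillo and Salazar both have years on the bench 32 years, so the next rule applies.
Among Castillo and Salazar, alphabetically by surname: Castillo before Salazar.
Ferreira, Ibarra, Saleh, Varga and Yilmaz all have years on the bench 27 years, so the next rule applies.
Among Ferreira, Ibarra, Saleh, Varga and Yilmaz, alphabetically by surname: Ferreira before Ibarra before Saleh before Varga before Yilmaz.
So Salazar takes precedence.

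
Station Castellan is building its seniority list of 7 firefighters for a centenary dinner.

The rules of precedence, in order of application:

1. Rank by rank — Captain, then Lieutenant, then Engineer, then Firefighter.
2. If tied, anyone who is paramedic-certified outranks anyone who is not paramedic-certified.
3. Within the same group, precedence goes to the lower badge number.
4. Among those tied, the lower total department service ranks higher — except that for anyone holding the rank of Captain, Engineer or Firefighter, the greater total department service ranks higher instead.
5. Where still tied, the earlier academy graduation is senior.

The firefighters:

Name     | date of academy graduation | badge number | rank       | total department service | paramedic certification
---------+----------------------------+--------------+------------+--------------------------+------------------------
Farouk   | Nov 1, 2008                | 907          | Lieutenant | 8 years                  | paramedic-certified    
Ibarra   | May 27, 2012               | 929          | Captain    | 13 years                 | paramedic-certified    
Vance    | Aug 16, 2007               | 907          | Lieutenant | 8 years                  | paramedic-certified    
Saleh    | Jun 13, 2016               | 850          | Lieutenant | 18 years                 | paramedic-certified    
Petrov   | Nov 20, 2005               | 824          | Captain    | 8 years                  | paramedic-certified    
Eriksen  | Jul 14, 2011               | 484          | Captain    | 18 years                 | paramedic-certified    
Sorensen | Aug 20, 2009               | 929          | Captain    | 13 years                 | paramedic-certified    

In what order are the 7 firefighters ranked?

Eriksen, Petrov, Sorensen, Ibarra, Saleh, Vance, Farouk

By rank: Eriksen, Petrov, Sorensen and Ibarra (Captain); then Saleh, Vance and Farouk (Lieutenant).
Eriksen, Petrov, Sorensen and Ibarra are each paramedic-certified, so the next rule applies.
Among Eriksen, Petrov, Sorensen and Ibarra, by badge number (lower first): Eriksen (484) before Petrov (824) before Sorensen and Ibarra (929).
Sorensen and Ibarra both have total department service 13 years, so the next rule applies.
Among Sorensen and Ibarra, by date of academy graduation (earlier first): Sorensen (Aug 20, 2009) before Ibarra (May 27, 2012).
Saleh, Vance and Farouk are each paramedic-certified, so the next rule applies.
Among Saleh, Vance and Farouk, by badge number (lower first): Saleh (850) before Vance and Farouk (907).
Vance and Farouk both have total department service 8 years, so the next rule applies.
Among Vance and Farouk, by date of academy graduation (earlier first): Vance (Aug 16, 2007) before Farouk (Nov 1, 2008).
Full order: Eriksen, Petrov, Sorensen, Ibarra, Saleh, Vance, Farouk.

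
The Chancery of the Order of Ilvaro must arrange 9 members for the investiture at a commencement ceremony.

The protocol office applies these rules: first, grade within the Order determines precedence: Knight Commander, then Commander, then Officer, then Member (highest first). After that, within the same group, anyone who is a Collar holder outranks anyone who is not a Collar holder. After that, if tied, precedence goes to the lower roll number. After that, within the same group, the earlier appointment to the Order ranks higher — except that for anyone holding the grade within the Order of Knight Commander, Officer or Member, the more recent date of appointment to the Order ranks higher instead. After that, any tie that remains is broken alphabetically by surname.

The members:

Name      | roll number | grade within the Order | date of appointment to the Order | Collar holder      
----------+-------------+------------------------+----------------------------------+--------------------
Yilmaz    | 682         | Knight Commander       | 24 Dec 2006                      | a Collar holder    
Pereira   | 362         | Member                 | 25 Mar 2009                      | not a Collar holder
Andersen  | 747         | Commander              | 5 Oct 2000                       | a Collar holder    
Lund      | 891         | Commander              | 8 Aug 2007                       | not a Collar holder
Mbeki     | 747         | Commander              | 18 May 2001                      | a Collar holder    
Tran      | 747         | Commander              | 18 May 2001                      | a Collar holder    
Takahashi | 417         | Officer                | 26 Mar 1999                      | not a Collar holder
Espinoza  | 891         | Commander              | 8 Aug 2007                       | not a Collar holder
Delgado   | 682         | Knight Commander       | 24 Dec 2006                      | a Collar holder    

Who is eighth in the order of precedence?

Takahashi

By grade within the Order: Delgado and Yilmaz (Knight Commander); then Andersen, Mbeki, Tran, Espinoza and Lund (Commander); then Takahashi (Officer); then Pereira (Member).
Delgado and Yilmaz are each a Collar holder, so the next rule applies.
Delgado and Yilmaz both have roll number 682, so the next rule applies.
Delgado and Yilmaz both have date of appointment to the Order 24 Dec 2006, so the next rule applies.
Among Delgado and Yilmaz, alphabetically by surname: Delgado before Yilmaz.
Among Andersen, Mbeki, Tran, Espinoza and Lund, a Collar holder before not a Collar holder: Andersen, Mbeki and Tran (a Collar holder) before Espinoza and Lund (not a Collar holder).
Andersen, Mbeki and Tran all have roll number 747, so the next rule applies.
Among Andersen, Mbeki and Tran, by date of appointment to the Order (earlier first): Andersen (5 Oct 2000) before Mbeki and Tran (18 May 2001).
Among Mbeki and Tran, alphabetically by surname: Mbeki before Tran.
Espinoza and Lund both have roll number 891, so the next rule applies.
Espinoza and Lund both have date of appointment to the Order 8 Aug 2007, so the next rule applies.
Among Espinoza and Lund, alphabetically by surname: Espinoza before Lund.
Order: Delgado, Yilmaz, Andersen, Mbeki, Tran, Espinoza, Lund, Takahashi, Pereira.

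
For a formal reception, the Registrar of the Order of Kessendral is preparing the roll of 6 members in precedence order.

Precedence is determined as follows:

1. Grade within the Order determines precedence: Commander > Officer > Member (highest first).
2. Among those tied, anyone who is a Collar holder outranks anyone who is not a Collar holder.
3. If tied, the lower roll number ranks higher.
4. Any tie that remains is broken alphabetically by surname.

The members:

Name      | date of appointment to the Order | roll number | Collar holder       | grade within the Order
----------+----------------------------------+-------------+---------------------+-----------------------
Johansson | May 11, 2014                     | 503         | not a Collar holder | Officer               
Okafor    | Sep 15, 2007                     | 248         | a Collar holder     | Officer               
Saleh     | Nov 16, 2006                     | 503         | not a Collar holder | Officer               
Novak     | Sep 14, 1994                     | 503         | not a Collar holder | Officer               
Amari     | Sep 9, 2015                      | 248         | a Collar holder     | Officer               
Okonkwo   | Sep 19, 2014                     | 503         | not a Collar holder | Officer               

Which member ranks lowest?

Saleh

By grade within the Order: Amari, Okafor, Johansson, Novak, Okonkwo and Saleh (Officer).
Among Amari, Okafor, Johansson, Novak, Okonkwo and Saleh, a Collar holder before not a Collar holder: Amari and Okafor (a Collar holder) before Johansson, Novak, Okonkwo and Saleh (not a Collar holder).
Amari and Okafor both have roll number 248, so the next rule applies.
Among Amari and Okafor, alphabetically by surname: Amari before Okafor.
Johansson, Novak, Okonkwo and Saleh all have roll number 503, so the next rule applies.
Among Johansson, Novak, Okonkwo and Saleh, alphabetically by surname: Johansson before Novak before Okonkwo before Saleh.
Order: Amari, Okafor, Johansson, Novak, Okonkwo, Saleh.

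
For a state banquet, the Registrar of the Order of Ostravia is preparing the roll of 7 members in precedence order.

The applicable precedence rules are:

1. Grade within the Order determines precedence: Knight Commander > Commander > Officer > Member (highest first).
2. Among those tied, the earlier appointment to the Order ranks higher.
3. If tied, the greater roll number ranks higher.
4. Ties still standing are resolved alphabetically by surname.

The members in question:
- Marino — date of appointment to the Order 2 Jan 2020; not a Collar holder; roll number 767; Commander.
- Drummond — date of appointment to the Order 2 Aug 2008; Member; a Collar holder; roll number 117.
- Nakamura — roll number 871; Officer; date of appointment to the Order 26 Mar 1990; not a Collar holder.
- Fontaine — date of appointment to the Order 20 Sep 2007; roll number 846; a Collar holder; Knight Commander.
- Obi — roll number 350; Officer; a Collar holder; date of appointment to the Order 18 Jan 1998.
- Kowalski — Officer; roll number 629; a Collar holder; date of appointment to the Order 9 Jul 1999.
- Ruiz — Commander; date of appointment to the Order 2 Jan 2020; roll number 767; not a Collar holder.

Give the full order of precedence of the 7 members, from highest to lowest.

Fontaine, Marino, Ruiz, Nakamura, Obi, Kowalski, Drummond

By grade within the Order: Fontaine (Knight Commander); then Marino and Ruiz (Commander); then Nakamura, Obi and Kowalski (Officer); then Drummond (Member).
Marino and Ruiz both have date of appointment to the Order 2 Jan 2020, so the next rule applies.
Marino and Ruiz both have roll number 767, so the next rule applies.
Among Marino and Ruiz, alphabetically by surname: Marino before Ruiz.
Among Nakamura, Obi and Kowalski, by date of appointment to the Order (earlier first): Nakamura (26 Mar 1990) before Obi (18 Jan 1998) before Kowalski (9 Jul 1999).
Full order: Fontaine, Marino, Ruiz, Nakamura, Obi, Kowalski, Drummond.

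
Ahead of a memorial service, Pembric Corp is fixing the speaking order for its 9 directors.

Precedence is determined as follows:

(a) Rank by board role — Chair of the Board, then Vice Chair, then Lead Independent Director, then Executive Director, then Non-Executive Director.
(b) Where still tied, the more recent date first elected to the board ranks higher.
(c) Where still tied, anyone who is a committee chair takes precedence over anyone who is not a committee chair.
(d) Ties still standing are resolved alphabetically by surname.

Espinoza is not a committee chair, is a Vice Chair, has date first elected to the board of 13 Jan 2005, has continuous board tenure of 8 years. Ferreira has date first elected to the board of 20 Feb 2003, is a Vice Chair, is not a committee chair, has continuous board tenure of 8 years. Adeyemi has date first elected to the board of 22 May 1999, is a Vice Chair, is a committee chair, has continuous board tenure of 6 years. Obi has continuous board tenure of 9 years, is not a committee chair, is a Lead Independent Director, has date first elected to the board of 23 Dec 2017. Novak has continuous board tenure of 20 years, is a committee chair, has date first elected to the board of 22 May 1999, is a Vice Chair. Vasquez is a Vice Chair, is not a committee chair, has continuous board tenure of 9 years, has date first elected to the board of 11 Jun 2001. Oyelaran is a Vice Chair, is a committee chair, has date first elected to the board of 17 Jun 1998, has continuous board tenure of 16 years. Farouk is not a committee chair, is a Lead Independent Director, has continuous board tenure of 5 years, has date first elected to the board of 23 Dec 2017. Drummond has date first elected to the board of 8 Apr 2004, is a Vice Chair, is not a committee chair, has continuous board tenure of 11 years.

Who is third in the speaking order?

By board role: Espinoza, Drummond, Ferreira, Vasquez, Adeyemi, Novak and Oyelaran (Vice Chair); then Farouk and Obi (Lead Independent Director).
Among Espinoza, Drummond, Ferreira, Vasquez, Adeyemi, Novak and Oyelaran, by date first elected to the board (later first): Espinoza (13 Jan 2005) before Drummond (8 Apr 2004) before Ferreira (20 Feb 2003) before Vasquez (11 Jun 2001) before Adeyemi and Novak (22 May 1999) before Oyelaran (17 Jun 1998).
Adeyemi and Novak are each a committee chair, so the next rule applies.
Among Adeyemi and Novak, alphabetically by surname: Adeyemi before Novak.
Farouk and Obi both have date first elected to the board 23 Dec 2017, so the next rule applies.
Farouk and Obi are each not a committee chair, so the next rule applies.
Among Farouk and Obi, alphabetically by surname: Farouk before Obi.
Order: Espinoza, Drummond, Ferreira, Vasquez, Adeyemi, Novak, Oyelaran, Farouk, Obi.

Ferreira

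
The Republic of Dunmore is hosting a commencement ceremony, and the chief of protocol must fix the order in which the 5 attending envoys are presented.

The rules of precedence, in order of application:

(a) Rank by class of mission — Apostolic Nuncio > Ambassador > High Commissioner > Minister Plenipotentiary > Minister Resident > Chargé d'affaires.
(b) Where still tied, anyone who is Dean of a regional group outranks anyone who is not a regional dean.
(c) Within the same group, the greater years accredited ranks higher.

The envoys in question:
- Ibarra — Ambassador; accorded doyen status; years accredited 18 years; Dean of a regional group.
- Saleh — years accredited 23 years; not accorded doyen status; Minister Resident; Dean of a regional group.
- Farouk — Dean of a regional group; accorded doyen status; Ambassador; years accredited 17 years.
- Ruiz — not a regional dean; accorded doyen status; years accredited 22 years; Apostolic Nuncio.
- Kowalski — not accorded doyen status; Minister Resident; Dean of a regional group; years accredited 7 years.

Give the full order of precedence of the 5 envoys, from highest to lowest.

By class of mission: Ruiz (Apostolic Nuncio); then Ibarra and Farouk (Ambassador); then Saleh and Kowalski (Minister Resident).
Ibarra and Farouk are each Dean of a regional group, so the next rule applies.
Among Ibarra and Farouk, by years accredited (higher first): Ibarra (18 years) before Farouk (17 years).
Saleh and Kowalski are each Dean of a regional group, so the next rule applies.
Among Saleh and Kowalski, by years accredited (higher first): Saleh (23 years) before Kowalski (7 years).
Full order: Ruiz, Ibarra, Farouk, Saleh, Kowalski.

Ruiz, Ibarra, Farouk, Saleh, Kowalski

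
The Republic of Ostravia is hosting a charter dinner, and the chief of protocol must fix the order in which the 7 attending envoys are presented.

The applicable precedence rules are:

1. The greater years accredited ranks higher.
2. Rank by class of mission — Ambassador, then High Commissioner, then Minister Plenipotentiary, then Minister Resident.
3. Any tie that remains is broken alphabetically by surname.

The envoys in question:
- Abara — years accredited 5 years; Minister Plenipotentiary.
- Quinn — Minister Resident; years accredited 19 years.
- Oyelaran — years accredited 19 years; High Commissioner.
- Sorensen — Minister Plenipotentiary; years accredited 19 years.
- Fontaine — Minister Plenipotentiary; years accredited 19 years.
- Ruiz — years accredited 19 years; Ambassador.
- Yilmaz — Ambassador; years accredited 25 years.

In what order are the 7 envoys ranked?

Yilmaz, Ruiz, Oyelaran, Fontaine, Sorensen, Quinn, Abara

By years accredited (higher first): Yilmaz (25 years); then Ruiz, Oyelaran, Fontaine, Sorensen and Quinn (each 19 years); then Abara (5 years).
Among Ruiz, Oyelaran, Fontaine, Sorensen and Quinn, by class of mission: Ruiz (Ambassador) before Oyelaran (High Commissioner) before Fontaine and Sorensen (Minister Plenipotentiary) before Quinn (Minister Resident).
Among Fontaine and Sorensen, alphabetically by surname: Fontaine before Sorensen.
Full order: Yilmaz, Ruiz, Oyelaran, Fontaine, Sorensen, Quinn, Abara.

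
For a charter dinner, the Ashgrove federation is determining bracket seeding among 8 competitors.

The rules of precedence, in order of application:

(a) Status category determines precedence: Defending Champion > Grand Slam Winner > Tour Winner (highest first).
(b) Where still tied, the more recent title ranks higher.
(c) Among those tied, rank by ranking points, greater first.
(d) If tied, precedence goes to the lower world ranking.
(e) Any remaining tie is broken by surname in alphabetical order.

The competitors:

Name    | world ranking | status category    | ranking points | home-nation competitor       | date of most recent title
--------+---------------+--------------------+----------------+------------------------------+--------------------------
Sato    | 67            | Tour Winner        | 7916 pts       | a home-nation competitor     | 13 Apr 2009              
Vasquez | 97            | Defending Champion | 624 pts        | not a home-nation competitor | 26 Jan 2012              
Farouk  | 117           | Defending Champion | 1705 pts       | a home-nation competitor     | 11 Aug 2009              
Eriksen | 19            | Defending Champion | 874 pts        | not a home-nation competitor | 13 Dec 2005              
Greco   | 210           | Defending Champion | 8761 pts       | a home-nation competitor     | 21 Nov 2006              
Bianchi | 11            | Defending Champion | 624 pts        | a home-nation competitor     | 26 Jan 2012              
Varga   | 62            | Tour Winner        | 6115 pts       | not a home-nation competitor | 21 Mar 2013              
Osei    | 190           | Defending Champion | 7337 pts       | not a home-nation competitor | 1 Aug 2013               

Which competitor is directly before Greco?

By status category: Osei, Bianchi, Vasquez, Farouk, Greco and Eriksen (Defending Champion); then Varga and Sato (Tour Winner).
Among Osei, Bianchi, Vasquez, Farouk, Greco and Eriksen, by date of most recent title (later first): Osei (1 Aug 2013) before Bianchi and Vasquez (26 Jan 2012) before Farouk (11 Aug 2009) before Greco (21 Nov 2006) before Eriksen (13 Dec 2005).
Bianchi and Vasquez both have ranking points 624 pts, so the next rule applies.
Among Bianchi and Vasquez, by world ranking (lower first): Bianchi (11) before Vasquez (97).
Among Varga and Sato, by date of most recent title (later first): Varga (21 Mar 2013) before Sato (13 Apr 2009).
Order: Osei, Bianchi, Vasquez, Farouk, Greco, Eriksen, Varga, Sato.

Farouk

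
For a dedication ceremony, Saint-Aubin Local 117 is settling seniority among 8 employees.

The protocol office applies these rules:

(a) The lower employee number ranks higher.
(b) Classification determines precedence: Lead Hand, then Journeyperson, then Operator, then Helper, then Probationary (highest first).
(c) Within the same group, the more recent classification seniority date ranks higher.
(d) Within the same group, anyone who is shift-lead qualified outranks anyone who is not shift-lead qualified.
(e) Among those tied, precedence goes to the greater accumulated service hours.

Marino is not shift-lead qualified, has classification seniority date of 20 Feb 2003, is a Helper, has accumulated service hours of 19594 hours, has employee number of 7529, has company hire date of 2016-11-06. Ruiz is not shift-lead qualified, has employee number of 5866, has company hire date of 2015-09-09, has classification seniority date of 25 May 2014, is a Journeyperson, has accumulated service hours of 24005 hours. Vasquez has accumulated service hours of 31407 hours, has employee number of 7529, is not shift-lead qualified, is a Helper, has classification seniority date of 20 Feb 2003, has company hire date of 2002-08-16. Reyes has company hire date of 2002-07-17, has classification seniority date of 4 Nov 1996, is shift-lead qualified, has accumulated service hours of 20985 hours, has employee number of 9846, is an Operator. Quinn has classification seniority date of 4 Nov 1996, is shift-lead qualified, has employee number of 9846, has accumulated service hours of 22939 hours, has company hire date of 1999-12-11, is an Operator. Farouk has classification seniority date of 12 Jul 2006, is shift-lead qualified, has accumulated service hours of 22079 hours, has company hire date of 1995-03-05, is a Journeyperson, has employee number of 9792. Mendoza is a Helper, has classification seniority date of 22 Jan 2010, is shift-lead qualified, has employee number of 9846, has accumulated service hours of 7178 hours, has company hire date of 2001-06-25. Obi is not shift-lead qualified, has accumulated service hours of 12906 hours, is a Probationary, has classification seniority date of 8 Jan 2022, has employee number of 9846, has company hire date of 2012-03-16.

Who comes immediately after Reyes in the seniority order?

By employee number (lower first): Ruiz (5866); then Vasquez and Marino (both 7529); then Farouk (9792); then Quinn, Reyes, Mendoza and Obi (each 9846).
Vasquez and Marino are each Helper, so the next rule applies.
Vasquez and Marino both have classification seniority date 20 Feb 2003, so the next rule applies.
Vasquez and Marino are each not shift-lead qualified, so the next rule applies.
Among Vasquez and Marino, by accumulated service hours (higher first): Vasquez (31407 hours) before Marino (19594 hours).
Among Quinn, Reyes, Mendoza and Obi, by classification: Quinn and Reyes (Operator) before Mendoza (Helper) before Obi (Probationary).
Quinn and Reyes both have classification seniority date 4 Nov 1996, so the next rule applies.
Quinn and Reyes are each shift-lead qualified, so the next rule applies.
Among Quinn and Reyes, by accumulated service hours (higher first): Quinn (22939 hours) before Reyes (20985 hours).
Order: Ruiz, Vasquez, Marino, Farouk, Quinn, Reyes, Mendoza, Obi.

Mendoza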